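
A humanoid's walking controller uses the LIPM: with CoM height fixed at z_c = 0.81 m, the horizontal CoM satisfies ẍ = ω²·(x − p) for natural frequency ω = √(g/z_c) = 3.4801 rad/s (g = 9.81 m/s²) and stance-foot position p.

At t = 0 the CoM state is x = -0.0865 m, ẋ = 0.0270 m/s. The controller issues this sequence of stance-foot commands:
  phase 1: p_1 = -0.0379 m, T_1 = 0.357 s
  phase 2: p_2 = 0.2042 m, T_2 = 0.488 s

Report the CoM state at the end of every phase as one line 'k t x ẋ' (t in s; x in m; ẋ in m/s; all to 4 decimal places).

phase 1: p=-0.0379, T=0.357, ωT=1.242396, cosh=1.876297, sinh=1.587605; start (x,ẋ)=(-0.086500, 0.027000) → end (x,ẋ)=(-0.116771, -0.217856)
phase 2: p=0.2042, T=0.488, ωT=1.698289, cosh=2.823792, sinh=2.640796; start (x,ẋ)=(-0.116771, -0.217856) → end (x,ẋ)=(-0.867470, -3.564977)

1 0.3570 -0.1168 -0.2179
2 0.8450 -0.8675 -3.5650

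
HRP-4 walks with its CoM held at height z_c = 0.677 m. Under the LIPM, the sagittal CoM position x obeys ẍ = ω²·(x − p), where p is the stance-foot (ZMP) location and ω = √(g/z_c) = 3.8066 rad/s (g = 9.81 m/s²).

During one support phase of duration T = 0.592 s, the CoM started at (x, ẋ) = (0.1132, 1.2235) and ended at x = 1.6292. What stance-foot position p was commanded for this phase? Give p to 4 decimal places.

ωT = 3.8066·0.592 = 2.253507; cosh(ωT) = 4.813050, sinh(ωT) = 4.708020
x(T) = p + (x₀−p)·cosh(ωT) + (ẋ₀/ω)·sinh(ωT) ⇒ p·(1 − cosh) = x(T) − x₀·cosh − (ẋ₀/ω)·sinh
numerator   = 1.6292 − (0.1132)·4.813050 − (1.2235/3.8066)·4.708020 = -0.428867
denominator = 1 − 4.813050 = -3.813050
p = -0.428867 / -3.813050 = 0.1125

p = 0.1125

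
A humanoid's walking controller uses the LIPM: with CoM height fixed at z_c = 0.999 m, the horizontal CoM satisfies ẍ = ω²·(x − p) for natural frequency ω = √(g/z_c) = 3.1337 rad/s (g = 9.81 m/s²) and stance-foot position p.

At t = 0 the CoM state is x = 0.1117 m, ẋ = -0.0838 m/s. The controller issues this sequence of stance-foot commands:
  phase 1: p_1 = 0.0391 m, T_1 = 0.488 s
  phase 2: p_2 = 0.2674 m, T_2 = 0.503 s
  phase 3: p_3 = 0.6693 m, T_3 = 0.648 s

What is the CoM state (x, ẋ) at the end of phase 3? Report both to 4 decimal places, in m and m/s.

phase 1: p=0.0391, T=0.488, ωT=1.529246, cosh=2.415697, sinh=2.198998; start (x,ẋ)=(0.111700, -0.083800) → end (x,ẋ)=(0.155675, 0.297851)
phase 2: p=0.2674, T=0.503, ωT=1.576251, cosh=2.521769, sinh=2.315020; start (x,ẋ)=(0.155675, 0.297851) → end (x,ẋ)=(0.205693, -0.059406)
phase 3: p=0.6693, T=0.648, ωT=2.030638, cosh=3.875097, sinh=3.743845; start (x,ẋ)=(0.205693, -0.059406) → end (x,ẋ)=(-1.198196, -5.669287)

x = -1.1982, ẋ = -5.6693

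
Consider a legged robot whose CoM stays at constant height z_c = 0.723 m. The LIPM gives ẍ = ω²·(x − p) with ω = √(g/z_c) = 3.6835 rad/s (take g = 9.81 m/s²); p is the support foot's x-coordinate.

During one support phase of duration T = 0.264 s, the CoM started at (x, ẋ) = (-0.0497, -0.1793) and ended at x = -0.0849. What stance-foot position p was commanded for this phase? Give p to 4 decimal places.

ωT = 3.6835·0.264 = 0.972444; cosh(ωT) = 1.511279, sinh(ωT) = 1.133121
x(T) = p + (x₀−p)·cosh(ωT) + (ẋ₀/ω)·sinh(ωT) ⇒ p·(1 − cosh) = x(T) − x₀·cosh − (ẋ₀/ω)·sinh
numerator   = -0.0849 − (-0.0497)·1.511279 − (-0.1793/3.6835)·1.133121 = 0.045367
denominator = 1 − 1.511279 = -0.511279
p = 0.045367 / -0.511279 = -0.0887

p = -0.0887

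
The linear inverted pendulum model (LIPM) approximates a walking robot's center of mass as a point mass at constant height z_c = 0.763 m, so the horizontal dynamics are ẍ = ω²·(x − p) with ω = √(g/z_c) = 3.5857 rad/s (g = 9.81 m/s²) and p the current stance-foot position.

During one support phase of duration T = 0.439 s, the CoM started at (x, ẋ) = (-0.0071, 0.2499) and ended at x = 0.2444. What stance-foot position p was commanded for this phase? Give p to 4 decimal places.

ωT = 3.5857·0.439 = 1.574122; cosh(ωT) = 2.516846, sinh(ωT) = 2.309657
x(T) = p + (x₀−p)·cosh(ωT) + (ẋ₀/ω)·sinh(ωT) ⇒ p·(1 − cosh) = x(T) − x₀·cosh − (ẋ₀/ω)·sinh
numerator   = 0.2444 − (-0.0071)·2.516846 − (0.2499/3.5857)·2.309657 = 0.101302
denominator = 1 − 2.516846 = -1.516846
p = 0.101302 / -1.516846 = -0.0668

p = -0.0668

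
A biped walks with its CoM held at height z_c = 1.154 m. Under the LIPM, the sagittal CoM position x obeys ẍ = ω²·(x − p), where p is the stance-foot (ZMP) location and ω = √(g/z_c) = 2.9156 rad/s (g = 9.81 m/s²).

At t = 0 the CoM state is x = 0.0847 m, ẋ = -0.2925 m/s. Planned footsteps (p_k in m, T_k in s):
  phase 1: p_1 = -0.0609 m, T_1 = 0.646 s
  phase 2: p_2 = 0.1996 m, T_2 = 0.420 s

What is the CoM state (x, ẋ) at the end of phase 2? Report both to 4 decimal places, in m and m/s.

phase 1: p=-0.0609, T=0.646, ωT=1.883478, cosh=3.364198, sinh=3.212137; start (x,ẋ)=(0.084700, -0.292500) → end (x,ẋ)=(0.106678, 0.379561)
phase 2: p=0.1996, T=0.420, ωT=1.224552, cosh=1.848265, sinh=1.554376; start (x,ẋ)=(0.106678, 0.379561) → end (x,ẋ)=(0.230208, 0.280412)

x = 0.2302, ẋ = 0.2804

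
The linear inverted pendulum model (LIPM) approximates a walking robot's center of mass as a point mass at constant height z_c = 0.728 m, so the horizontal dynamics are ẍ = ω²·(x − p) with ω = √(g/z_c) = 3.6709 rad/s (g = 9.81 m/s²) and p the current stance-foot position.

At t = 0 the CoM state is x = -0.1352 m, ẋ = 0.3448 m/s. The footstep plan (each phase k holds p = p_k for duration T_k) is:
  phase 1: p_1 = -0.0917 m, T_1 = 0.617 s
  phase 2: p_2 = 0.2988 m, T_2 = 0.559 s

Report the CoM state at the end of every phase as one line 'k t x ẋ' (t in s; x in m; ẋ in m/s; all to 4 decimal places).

phase 1: p=-0.0917, T=0.617, ωT=2.264945, cosh=4.867217, sinh=4.763381; start (x,ẋ)=(-0.135200, 0.344800) → end (x,ẋ)=(0.143991, 0.917580)
phase 2: p=0.2988, T=0.559, ωT=2.052033, cosh=3.956092, sinh=3.827618; start (x,ẋ)=(0.143991, 0.917580) → end (x,ẋ)=(0.643113, 1.454833)

1 0.6170 0.1440 0.9176
2 1.1760 0.6431 1.4548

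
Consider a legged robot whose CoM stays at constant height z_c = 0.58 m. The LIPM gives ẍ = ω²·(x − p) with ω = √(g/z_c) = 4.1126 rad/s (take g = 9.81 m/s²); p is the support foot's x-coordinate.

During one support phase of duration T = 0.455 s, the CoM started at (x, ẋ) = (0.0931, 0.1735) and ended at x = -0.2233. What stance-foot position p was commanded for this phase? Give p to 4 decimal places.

p = 0.2867

ωT = 4.1126·0.455 = 1.871233; cosh(ωT) = 3.325118, sinh(ωT) = 3.171184
x(T) = p + (x₀−p)·cosh(ωT) + (ẋ₀/ω)·sinh(ωT) ⇒ p·(1 − cosh) = x(T) − x₀·cosh − (ẋ₀/ω)·sinh
numerator   = -0.2233 − (0.0931)·3.325118 − (0.1735/4.1126)·3.171184 = -0.666653
denominator = 1 − 3.325118 = -2.325118
p = -0.666653 / -2.325118 = 0.2867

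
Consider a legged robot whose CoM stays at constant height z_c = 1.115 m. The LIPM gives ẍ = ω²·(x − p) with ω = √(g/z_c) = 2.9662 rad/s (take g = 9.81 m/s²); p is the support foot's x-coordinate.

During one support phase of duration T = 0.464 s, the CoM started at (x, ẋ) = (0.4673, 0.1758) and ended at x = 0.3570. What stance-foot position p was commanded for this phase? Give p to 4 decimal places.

ωT = 2.9662·0.464 = 1.376317; cosh(ωT) = 2.106398, sinh(ωT) = 1.853891
x(T) = p + (x₀−p)·cosh(ωT) + (ẋ₀/ω)·sinh(ωT) ⇒ p·(1 − cosh) = x(T) − x₀·cosh − (ẋ₀/ω)·sinh
numerator   = 0.3570 − (0.4673)·2.106398 − (0.1758/2.9662)·1.853891 = -0.737195
denominator = 1 − 2.106398 = -1.106398
p = -0.737195 / -1.106398 = 0.6663

p = 0.6663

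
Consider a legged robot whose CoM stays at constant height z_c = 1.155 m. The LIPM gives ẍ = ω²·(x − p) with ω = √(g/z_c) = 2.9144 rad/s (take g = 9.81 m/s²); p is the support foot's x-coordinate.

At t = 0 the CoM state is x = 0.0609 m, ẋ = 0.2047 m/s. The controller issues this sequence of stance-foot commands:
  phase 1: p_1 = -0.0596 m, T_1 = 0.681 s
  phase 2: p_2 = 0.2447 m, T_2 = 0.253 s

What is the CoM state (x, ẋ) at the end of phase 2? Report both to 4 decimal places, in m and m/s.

phase 1: p=-0.0596, T=0.681, ωT=1.984706, cosh=3.707166, sinh=3.569745; start (x,ẋ)=(0.060900, 0.204700) → end (x,ẋ)=(0.637843, 2.012498)
phase 2: p=0.2447, T=0.253, ωT=0.737343, cosh=1.284379, sinh=0.805996; start (x,ẋ)=(0.637843, 2.012498) → end (x,ẋ)=(1.306214, 3.508301)

x = 1.3062, ẋ = 3.5083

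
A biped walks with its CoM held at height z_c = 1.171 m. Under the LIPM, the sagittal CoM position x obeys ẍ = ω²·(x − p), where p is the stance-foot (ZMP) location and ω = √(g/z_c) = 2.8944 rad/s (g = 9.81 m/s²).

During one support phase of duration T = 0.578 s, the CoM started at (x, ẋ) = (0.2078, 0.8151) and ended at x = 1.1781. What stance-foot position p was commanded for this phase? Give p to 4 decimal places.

p = 0.0676

ωT = 2.8944·0.578 = 1.672963; cosh(ωT) = 2.757811, sinh(ωT) = 2.570121
x(T) = p + (x₀−p)·cosh(ωT) + (ẋ₀/ω)·sinh(ωT) ⇒ p·(1 − cosh) = x(T) − x₀·cosh − (ẋ₀/ω)·sinh
numerator   = 1.1781 − (0.2078)·2.757811 − (0.8151/2.8944)·2.570121 = -0.118752
denominator = 1 − 2.757811 = -1.757811
p = -0.118752 / -1.757811 = 0.0676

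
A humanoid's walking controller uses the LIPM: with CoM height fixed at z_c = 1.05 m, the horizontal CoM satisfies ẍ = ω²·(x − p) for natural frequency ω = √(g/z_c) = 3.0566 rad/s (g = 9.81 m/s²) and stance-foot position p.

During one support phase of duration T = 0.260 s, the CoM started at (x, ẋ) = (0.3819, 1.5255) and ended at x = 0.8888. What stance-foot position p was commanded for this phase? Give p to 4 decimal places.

ωT = 3.0566·0.260 = 0.794716; cosh(ωT) = 1.332761, sinh(ωT) = 0.881051
x(T) = p + (x₀−p)·cosh(ωT) + (ẋ₀/ω)·sinh(ωT) ⇒ p·(1 − cosh) = x(T) − x₀·cosh − (ẋ₀/ω)·sinh
numerator   = 0.8888 − (0.3819)·1.332761 − (1.5255/3.0566)·0.881051 = -0.059900
denominator = 1 − 1.332761 = -0.332761
p = -0.059900 / -0.332761 = 0.1800

p = 0.1800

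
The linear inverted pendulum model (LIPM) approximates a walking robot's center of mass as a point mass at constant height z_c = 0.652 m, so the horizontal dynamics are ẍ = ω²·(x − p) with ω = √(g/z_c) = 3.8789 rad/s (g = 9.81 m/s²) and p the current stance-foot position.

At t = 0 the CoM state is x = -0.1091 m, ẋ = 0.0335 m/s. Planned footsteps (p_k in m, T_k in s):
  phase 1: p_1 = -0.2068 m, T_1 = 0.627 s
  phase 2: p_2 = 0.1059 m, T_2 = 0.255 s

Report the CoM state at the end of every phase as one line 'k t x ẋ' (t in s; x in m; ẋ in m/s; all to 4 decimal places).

phase 1: p=-0.2068, T=0.627, ωT=2.432070, cosh=5.735139, sinh=5.647284; start (x,ẋ)=(-0.109100, 0.033500) → end (x,ẋ)=(0.402296, 2.332270)
phase 2: p=0.1059, T=0.255, ωT=0.989119, cosh=1.530385, sinh=1.158481; start (x,ẋ)=(0.402296, 2.332270) → end (x,ẋ)=(1.256060, 4.901164)

1 0.6270 0.4023 2.3323
2 0.8820 1.2561 4.9012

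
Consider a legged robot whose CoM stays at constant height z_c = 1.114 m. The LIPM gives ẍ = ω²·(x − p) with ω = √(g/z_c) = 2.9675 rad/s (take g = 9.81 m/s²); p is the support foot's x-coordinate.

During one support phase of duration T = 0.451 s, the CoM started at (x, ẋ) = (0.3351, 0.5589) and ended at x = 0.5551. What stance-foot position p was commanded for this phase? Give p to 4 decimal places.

p = 0.4453

ωT = 2.9675·0.451 = 1.338342; cosh(ωT) = 2.037499, sinh(ωT) = 1.775219
x(T) = p + (x₀−p)·cosh(ωT) + (ẋ₀/ω)·sinh(ωT) ⇒ p·(1 − cosh) = x(T) − x₀·cosh − (ẋ₀/ω)·sinh
numerator   = 0.5551 − (0.3351)·2.037499 − (0.5589/2.9675)·1.775219 = -0.462011
denominator = 1 − 2.037499 = -1.037499
p = -0.462011 / -1.037499 = 0.4453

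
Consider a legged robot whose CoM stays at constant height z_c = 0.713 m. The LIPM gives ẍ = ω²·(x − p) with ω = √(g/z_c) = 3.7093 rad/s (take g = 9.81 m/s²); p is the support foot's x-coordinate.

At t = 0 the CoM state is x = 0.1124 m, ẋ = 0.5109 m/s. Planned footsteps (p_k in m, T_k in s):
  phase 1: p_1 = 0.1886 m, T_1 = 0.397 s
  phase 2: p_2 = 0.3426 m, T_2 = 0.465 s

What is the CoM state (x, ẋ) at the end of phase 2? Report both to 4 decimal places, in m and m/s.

x = 0.6453, ẋ = 1.2569

phase 1: p=0.1886, T=0.397, ωT=1.472592, cosh=2.294927, sinh=2.065597; start (x,ẋ)=(0.112400, 0.510900) → end (x,ẋ)=(0.298231, 0.588640)
phase 2: p=0.3426, T=0.465, ωT=1.724824, cosh=2.894870, sinh=2.716666; start (x,ẋ)=(0.298231, 0.588640) → end (x,ẋ)=(0.645274, 1.256936)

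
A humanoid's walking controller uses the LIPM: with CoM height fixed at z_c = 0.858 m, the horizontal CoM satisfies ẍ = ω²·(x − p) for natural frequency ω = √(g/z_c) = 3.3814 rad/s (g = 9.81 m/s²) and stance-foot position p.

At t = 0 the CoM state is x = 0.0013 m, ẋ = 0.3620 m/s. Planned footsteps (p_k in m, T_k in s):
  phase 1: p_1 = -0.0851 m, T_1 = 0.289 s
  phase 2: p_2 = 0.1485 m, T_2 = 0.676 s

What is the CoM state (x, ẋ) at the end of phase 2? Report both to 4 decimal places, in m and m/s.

x = 1.5151, ẋ = 4.7039

phase 1: p=-0.0851, T=0.289, ωT=0.977225, cosh=1.516713, sinh=1.140359; start (x,ẋ)=(0.001300, 0.362000) → end (x,ẋ)=(0.168027, 0.882209)
phase 2: p=0.1485, T=0.676, ωT=2.285826, cosh=4.967750, sinh=4.866060; start (x,ẋ)=(0.168027, 0.882209) → end (x,ẋ)=(1.515061, 4.703886)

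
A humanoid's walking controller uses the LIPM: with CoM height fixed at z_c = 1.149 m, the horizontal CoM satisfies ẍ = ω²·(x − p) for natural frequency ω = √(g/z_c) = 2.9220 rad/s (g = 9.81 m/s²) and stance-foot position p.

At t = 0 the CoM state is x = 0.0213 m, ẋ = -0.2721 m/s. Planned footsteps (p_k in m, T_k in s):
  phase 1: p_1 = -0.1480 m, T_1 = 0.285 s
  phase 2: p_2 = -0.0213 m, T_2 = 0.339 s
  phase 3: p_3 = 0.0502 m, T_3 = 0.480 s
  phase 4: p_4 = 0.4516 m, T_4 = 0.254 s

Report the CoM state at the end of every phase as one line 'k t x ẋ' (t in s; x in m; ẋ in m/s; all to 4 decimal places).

phase 1: p=-0.1480, T=0.285, ωT=0.832770, cosh=1.367262, sinh=0.932418; start (x,ẋ)=(0.021300, -0.272100) → end (x,ẋ)=(-0.003350, 0.089231)
phase 2: p=-0.0213, T=0.339, ωT=0.990558, cosh=1.532053, sinh=1.160684; start (x,ẋ)=(-0.003350, 0.089231) → end (x,ẋ)=(0.041644, 0.197582)
phase 3: p=0.0502, T=0.480, ωT=1.402560, cosh=2.155781, sinh=1.909814; start (x,ẋ)=(0.041644, 0.197582) → end (x,ẋ)=(0.160894, 0.378196)
phase 4: p=0.4516, T=0.254, ωT=0.742188, cosh=1.288299, sinh=0.812228; start (x,ẋ)=(0.160894, 0.378196) → end (x,ẋ)=(0.182211, -0.202711)

1 0.2850 -0.0034 0.0892
2 0.6240 0.0416 0.1976
3 1.1040 0.1609 0.3782
4 1.3580 0.1822 -0.2027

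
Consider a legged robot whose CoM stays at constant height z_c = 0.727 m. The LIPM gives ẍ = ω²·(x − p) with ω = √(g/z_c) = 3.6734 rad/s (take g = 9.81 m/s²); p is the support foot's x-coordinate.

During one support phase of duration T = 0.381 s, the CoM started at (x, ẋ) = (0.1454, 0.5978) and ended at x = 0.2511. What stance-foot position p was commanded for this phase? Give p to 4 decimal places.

p = 0.3228

ωT = 3.6734·0.381 = 1.399565; cosh(ωT) = 2.150071, sinh(ωT) = 1.903367
x(T) = p + (x₀−p)·cosh(ωT) + (ẋ₀/ω)·sinh(ωT) ⇒ p·(1 − cosh) = x(T) − x₀·cosh − (ẋ₀/ω)·sinh
numerator   = 0.2511 − (0.1454)·2.150071 − (0.5978/3.6734)·1.903367 = -0.371270
denominator = 1 − 2.150071 = -1.150071
p = -0.371270 / -1.150071 = 0.3228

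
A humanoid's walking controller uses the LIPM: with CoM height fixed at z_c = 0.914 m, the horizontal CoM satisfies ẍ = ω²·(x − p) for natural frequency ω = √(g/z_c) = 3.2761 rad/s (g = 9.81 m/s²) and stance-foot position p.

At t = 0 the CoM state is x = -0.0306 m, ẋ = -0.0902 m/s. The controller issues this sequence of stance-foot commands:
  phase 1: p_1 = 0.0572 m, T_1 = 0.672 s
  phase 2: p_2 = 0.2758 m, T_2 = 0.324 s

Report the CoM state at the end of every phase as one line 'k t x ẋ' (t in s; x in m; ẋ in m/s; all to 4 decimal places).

1 0.6720 -0.4674 -1.6967
2 0.9960 -1.5858 -5.8435

phase 1: p=0.0572, T=0.672, ωT=2.201539, cosh=4.574774, sinh=4.464141; start (x,ẋ)=(-0.030600, -0.090200) → end (x,ẋ)=(-0.467375, -1.696717)
phase 2: p=0.2758, T=0.324, ωT=1.061456, cosh=1.618265, sinh=1.272313; start (x,ẋ)=(-0.467375, -1.696717) → end (x,ẋ)=(-1.585795, -5.843459)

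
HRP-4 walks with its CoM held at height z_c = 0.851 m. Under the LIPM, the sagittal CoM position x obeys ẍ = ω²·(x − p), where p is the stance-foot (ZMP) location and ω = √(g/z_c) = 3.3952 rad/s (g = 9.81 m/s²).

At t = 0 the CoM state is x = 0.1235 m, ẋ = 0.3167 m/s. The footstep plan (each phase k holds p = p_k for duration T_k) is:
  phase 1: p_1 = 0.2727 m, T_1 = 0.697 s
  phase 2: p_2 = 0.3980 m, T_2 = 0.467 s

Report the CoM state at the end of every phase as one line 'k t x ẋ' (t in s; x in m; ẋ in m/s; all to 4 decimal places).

phase 1: p=0.2727, T=0.697, ωT=2.366454, cosh=5.376672, sinh=5.282859; start (x,ẋ)=(0.123500, 0.316700) → end (x,ẋ)=(-0.036721, -0.973313)
phase 2: p=0.3980, T=0.467, ωT=1.585558, cosh=2.543425, sinh=2.338592; start (x,ẋ)=(-0.036721, -0.973313) → end (x,ẋ)=(-1.378092, -5.927228)

1 0.6970 -0.0367 -0.9733
2 1.1640 -1.3781 -5.9272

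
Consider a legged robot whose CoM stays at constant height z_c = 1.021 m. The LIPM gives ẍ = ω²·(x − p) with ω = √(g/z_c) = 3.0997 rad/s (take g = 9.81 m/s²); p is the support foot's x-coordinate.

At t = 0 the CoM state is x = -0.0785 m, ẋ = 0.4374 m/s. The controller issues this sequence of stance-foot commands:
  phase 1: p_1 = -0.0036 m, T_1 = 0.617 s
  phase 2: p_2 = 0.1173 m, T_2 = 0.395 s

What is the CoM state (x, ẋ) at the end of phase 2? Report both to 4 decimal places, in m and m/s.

phase 1: p=-0.0036, T=0.617, ωT=1.912515, cosh=3.458901, sinh=3.311193; start (x,ẋ)=(-0.078500, 0.437400) → end (x,ẋ)=(0.204572, 0.744172)
phase 2: p=0.1173, T=0.395, ωT=1.224382, cosh=1.848000, sinh=1.554061; start (x,ẋ)=(0.204572, 0.744172) → end (x,ẋ)=(0.651676, 1.795630)

x = 0.6517, ẋ = 1.7956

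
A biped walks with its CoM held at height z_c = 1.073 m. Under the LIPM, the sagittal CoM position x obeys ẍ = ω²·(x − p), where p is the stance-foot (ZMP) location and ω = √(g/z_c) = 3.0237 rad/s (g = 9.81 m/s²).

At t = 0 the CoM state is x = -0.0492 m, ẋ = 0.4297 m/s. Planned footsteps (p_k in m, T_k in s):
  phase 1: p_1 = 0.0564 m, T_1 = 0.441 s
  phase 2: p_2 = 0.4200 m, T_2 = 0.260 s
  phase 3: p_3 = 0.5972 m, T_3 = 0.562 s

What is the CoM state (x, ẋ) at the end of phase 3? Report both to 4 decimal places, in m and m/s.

x = -1.2727, ẋ = -5.4482

phase 1: p=0.0564, T=0.441, ωT=1.333452, cosh=2.028841, sinh=1.765276; start (x,ẋ)=(-0.049200, 0.429700) → end (x,ẋ)=(0.093019, 0.308136)
phase 2: p=0.4200, T=0.260, ωT=0.786162, cosh=1.325273, sinh=0.869683; start (x,ẋ)=(0.093019, 0.308136) → end (x,ẋ)=(0.075287, -0.451485)
phase 3: p=0.5972, T=0.562, ωT=1.699319, cosh=2.826515, sinh=2.643708; start (x,ẋ)=(0.075287, -0.451485) → end (x,ẋ)=(-1.272741, -5.448184)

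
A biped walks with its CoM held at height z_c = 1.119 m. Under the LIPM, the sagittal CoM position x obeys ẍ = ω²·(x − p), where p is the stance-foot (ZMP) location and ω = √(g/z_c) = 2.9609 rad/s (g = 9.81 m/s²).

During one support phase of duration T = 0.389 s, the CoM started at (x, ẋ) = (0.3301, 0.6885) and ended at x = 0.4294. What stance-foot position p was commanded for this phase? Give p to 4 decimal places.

p = 0.6434

ωT = 2.9609·0.389 = 1.151790; cosh(ωT) = 1.739961, sinh(ωT) = 1.423890
x(T) = p + (x₀−p)·cosh(ωT) + (ẋ₀/ω)·sinh(ωT) ⇒ p·(1 − cosh) = x(T) − x₀·cosh − (ẋ₀/ω)·sinh
numerator   = 0.4294 − (0.3301)·1.739961 − (0.6885/2.9609)·1.423890 = -0.476059
denominator = 1 − 1.739961 = -0.739961
p = -0.476059 / -0.739961 = 0.6434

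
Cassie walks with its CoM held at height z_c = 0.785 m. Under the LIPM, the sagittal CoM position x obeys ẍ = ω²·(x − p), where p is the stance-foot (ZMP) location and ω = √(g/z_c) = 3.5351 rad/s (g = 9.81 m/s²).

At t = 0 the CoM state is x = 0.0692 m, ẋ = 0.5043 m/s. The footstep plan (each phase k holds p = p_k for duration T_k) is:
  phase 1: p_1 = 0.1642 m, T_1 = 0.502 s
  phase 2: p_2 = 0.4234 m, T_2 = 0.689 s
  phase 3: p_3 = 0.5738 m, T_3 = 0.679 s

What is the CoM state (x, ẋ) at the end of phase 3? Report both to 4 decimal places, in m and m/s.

phase 1: p=0.1642, T=0.502, ωT=1.774620, cosh=3.033794, sinh=2.864246; start (x,ẋ)=(0.069200, 0.504300) → end (x,ẋ)=(0.284589, 0.568030)
phase 2: p=0.4234, T=0.689, ωT=2.435684, cosh=5.755583, sinh=5.668045; start (x,ẋ)=(0.284589, 0.568030) → end (x,ẋ)=(0.535218, 0.487969)
phase 3: p=0.5738, T=0.679, ωT=2.400333, cosh=5.558767, sinh=5.468079; start (x,ẋ)=(0.535218, 0.487969) → end (x,ẋ)=(1.114121, 1.966710)

x = 1.1141, ẋ = 1.9667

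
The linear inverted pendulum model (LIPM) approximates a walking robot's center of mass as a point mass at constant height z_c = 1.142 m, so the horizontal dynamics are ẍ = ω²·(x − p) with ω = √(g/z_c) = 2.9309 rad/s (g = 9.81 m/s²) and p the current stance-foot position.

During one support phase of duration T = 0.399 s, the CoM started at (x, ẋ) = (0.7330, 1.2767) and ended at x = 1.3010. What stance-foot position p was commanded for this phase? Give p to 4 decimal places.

p = 0.8189

ωT = 2.9309·0.399 = 1.169429; cosh(ωT) = 1.765349, sinh(ωT) = 1.454805
x(T) = p + (x₀−p)·cosh(ωT) + (ẋ₀/ω)·sinh(ωT) ⇒ p·(1 − cosh) = x(T) − x₀·cosh − (ẋ₀/ω)·sinh
numerator   = 1.3010 − (0.7330)·1.765349 − (1.2767/2.9309)·1.454805 = -0.626714
denominator = 1 − 1.765349 = -0.765349
p = -0.626714 / -0.765349 = 0.8189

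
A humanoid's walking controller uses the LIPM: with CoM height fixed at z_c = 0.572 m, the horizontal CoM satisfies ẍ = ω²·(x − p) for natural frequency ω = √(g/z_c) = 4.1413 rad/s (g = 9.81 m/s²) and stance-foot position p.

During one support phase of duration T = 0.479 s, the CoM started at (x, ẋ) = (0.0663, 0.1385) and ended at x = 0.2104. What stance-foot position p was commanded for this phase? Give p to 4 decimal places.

p = 0.0571

ωT = 4.1413·0.479 = 1.983683; cosh(ωT) = 3.703513, sinh(ωT) = 3.565952
x(T) = p + (x₀−p)·cosh(ωT) + (ẋ₀/ω)·sinh(ωT) ⇒ p·(1 − cosh) = x(T) − x₀·cosh − (ẋ₀/ω)·sinh
numerator   = 0.2104 − (0.0663)·3.703513 − (0.1385/4.1413)·3.565952 = -0.154401
denominator = 1 − 3.703513 = -2.703513
p = -0.154401 / -2.703513 = 0.0571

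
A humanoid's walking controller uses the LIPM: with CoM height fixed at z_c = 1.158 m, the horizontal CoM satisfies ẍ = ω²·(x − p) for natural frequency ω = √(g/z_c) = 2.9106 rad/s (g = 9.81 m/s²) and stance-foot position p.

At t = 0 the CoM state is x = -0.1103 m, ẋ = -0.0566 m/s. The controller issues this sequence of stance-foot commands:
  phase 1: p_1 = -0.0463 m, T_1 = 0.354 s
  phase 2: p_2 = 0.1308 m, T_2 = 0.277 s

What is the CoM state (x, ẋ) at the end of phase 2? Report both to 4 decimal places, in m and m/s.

phase 1: p=-0.0463, T=0.354, ωT=1.030352, cosh=1.579467, sinh=1.222586; start (x,ẋ)=(-0.110300, -0.056600) → end (x,ẋ)=(-0.171161, -0.317139)
phase 2: p=0.1308, T=0.277, ωT=0.806236, cosh=1.342999, sinh=0.896464; start (x,ẋ)=(-0.171161, -0.317139) → end (x,ẋ)=(-0.372412, -1.213807)

x = -0.3724, ẋ = -1.2138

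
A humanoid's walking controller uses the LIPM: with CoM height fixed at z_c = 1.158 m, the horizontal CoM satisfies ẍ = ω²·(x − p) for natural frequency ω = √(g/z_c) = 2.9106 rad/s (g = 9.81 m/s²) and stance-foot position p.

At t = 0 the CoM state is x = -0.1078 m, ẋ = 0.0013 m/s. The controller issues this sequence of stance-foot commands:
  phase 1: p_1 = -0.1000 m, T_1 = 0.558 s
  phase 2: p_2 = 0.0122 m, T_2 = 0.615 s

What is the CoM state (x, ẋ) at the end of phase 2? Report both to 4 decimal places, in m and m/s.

x = -0.4451, ẋ = -1.2756

phase 1: p=-0.1000, T=0.558, ωT=1.624115, cosh=2.635506, sinh=2.438420; start (x,ẋ)=(-0.107800, 0.001300) → end (x,ẋ)=(-0.119468, -0.051933)
phase 2: p=0.0122, T=0.615, ωT=1.790019, cosh=3.078262, sinh=2.911305; start (x,ẋ)=(-0.119468, -0.051933) → end (x,ẋ)=(-0.445053, -1.275568)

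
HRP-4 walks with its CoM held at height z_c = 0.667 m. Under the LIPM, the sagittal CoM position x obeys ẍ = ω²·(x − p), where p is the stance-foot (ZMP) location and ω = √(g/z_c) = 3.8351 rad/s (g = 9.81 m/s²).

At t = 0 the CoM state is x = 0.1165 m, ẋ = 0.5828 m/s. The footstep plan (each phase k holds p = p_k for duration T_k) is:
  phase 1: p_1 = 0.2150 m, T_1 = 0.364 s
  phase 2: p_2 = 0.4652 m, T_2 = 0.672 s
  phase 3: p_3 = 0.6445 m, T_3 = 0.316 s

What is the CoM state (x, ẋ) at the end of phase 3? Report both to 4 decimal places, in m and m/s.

x = -0.4443, ẋ = -3.9441

phase 1: p=0.2150, T=0.364, ωT=1.395976, cosh=2.143254, sinh=1.895663; start (x,ẋ)=(0.116500, 0.582800) → end (x,ẋ)=(0.291963, 0.532988)
phase 2: p=0.4652, T=0.672, ωT=2.577187, cosh=6.618028, sinh=6.542041; start (x,ẋ)=(0.291963, 0.532988) → end (x,ẋ)=(0.227903, -0.819071)
phase 3: p=0.6445, T=0.316, ωT=1.211892, cosh=1.828734, sinh=1.531100; start (x,ẋ)=(0.227903, -0.819071) → end (x,ẋ)=(-0.444345, -3.944085)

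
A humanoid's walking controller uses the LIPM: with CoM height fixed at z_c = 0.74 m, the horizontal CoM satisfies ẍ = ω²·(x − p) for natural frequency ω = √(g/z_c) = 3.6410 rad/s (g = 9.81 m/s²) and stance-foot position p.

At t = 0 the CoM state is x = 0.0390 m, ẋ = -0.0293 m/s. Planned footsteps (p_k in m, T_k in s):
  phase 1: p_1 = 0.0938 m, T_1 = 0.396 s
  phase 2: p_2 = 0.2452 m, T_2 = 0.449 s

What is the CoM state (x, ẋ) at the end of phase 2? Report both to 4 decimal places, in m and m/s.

phase 1: p=0.0938, T=0.396, ωT=1.441836, cosh=2.232473, sinh=1.995979; start (x,ẋ)=(0.039000, -0.029300) → end (x,ẋ)=(-0.044602, -0.463663)
phase 2: p=0.2452, T=0.449, ωT=1.634809, cosh=2.661734, sinh=2.466744; start (x,ẋ)=(-0.044602, -0.463663) → end (x,ẋ)=(-0.840302, -3.836976)

x = -0.8403, ẋ = -3.8370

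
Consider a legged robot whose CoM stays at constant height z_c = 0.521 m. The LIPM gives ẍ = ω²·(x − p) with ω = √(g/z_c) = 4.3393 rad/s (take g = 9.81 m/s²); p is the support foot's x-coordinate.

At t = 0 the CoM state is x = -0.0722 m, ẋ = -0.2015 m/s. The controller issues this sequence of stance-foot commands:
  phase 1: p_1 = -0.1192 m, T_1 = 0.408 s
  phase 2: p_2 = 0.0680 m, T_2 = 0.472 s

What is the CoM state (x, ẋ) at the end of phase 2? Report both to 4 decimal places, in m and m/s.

phase 1: p=-0.1192, T=0.408, ωT=1.770434, cosh=3.021832, sinh=2.851573; start (x,ẋ)=(-0.072200, -0.201500) → end (x,ẋ)=(-0.109590, -0.027329)
phase 2: p=0.0680, T=0.472, ωT=2.048150, cosh=3.941257, sinh=3.812284; start (x,ẋ)=(-0.109590, -0.027329) → end (x,ẋ)=(-0.655937, -3.045514)

x = -0.6559, ẋ = -3.0455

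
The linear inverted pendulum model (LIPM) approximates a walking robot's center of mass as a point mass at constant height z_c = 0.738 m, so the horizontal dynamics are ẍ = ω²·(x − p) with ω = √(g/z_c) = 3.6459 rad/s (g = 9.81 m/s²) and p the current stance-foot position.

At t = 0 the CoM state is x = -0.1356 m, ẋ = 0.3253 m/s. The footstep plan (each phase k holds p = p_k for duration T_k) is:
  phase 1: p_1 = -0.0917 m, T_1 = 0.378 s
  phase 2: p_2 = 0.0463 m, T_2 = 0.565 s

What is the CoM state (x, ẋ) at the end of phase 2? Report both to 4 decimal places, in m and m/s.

x = 0.1994, ẋ = 0.6380

phase 1: p=-0.0917, T=0.378, ωT=1.378150, cosh=2.109800, sinh=1.857756; start (x,ẋ)=(-0.135600, 0.325300) → end (x,ẋ)=(-0.018565, 0.388975)
phase 2: p=0.0463, T=0.565, ωT=2.059934, cosh=3.986455, sinh=3.858993; start (x,ẋ)=(-0.018565, 0.388975) → end (x,ẋ)=(0.199429, 0.638016)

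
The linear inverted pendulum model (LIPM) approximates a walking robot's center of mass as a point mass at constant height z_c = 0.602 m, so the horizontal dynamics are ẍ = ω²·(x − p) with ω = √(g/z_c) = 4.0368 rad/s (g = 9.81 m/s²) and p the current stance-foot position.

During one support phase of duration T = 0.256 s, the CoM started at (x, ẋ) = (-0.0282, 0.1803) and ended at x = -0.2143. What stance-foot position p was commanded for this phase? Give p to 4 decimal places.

ωT = 4.0368·0.256 = 1.033421; cosh(ωT) = 1.583226, sinh(ωT) = 1.227438
x(T) = p + (x₀−p)·cosh(ωT) + (ẋ₀/ω)·sinh(ωT) ⇒ p·(1 − cosh) = x(T) − x₀·cosh − (ẋ₀/ω)·sinh
numerator   = -0.2143 − (-0.0282)·1.583226 − (0.1803/4.0368)·1.227438 = -0.224475
denominator = 1 − 1.583226 = -0.583226
p = -0.224475 / -0.583226 = 0.3849

p = 0.3849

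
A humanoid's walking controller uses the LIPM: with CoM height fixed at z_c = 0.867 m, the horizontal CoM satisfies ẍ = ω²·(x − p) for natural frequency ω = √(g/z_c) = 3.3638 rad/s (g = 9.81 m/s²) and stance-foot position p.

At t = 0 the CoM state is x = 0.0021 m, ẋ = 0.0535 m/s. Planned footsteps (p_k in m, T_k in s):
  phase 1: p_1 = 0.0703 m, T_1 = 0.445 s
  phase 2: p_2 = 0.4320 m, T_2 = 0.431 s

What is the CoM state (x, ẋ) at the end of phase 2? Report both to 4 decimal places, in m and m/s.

x = -0.8814, ẋ = -4.1177

phase 1: p=0.0703, T=0.445, ωT=1.496891, cosh=2.345801, sinh=2.121976; start (x,ẋ)=(0.002100, 0.053500) → end (x,ẋ)=(-0.055934, -0.361305)
phase 2: p=0.4320, T=0.431, ωT=1.449798, cosh=2.248435, sinh=2.013817; start (x,ẋ)=(-0.055934, -0.361305) → end (x,ẋ)=(-0.881392, -4.117676)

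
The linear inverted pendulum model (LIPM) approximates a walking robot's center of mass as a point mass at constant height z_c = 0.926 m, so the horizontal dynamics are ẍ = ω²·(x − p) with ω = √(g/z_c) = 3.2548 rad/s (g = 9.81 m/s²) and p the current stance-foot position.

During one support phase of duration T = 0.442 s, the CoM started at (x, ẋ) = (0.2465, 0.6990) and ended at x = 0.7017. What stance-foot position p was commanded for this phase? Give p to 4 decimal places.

ωT = 3.2548·0.442 = 1.438622; cosh(ωT) = 2.226068, sinh(ωT) = 1.988814
x(T) = p + (x₀−p)·cosh(ωT) + (ẋ₀/ω)·sinh(ωT) ⇒ p·(1 − cosh) = x(T) − x₀·cosh − (ẋ₀/ω)·sinh
numerator   = 0.7017 − (0.2465)·2.226068 − (0.6990/3.2548)·1.988814 = -0.274143
denominator = 1 − 2.226068 = -1.226068
p = -0.274143 / -1.226068 = 0.2236

p = 0.2236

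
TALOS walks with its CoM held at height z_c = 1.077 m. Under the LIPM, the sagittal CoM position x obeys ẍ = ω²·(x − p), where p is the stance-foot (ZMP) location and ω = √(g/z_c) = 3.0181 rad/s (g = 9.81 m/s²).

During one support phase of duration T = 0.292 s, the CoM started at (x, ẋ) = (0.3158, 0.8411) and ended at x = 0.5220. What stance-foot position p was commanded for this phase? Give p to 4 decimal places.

p = 0.4907

ωT = 3.0181·0.292 = 0.881285; cosh(ωT) = 1.414125, sinh(ωT) = 0.999875
x(T) = p + (x₀−p)·cosh(ωT) + (ẋ₀/ω)·sinh(ωT) ⇒ p·(1 − cosh) = x(T) − x₀·cosh − (ẋ₀/ω)·sinh
numerator   = 0.5220 − (0.3158)·1.414125 − (0.8411/3.0181)·0.999875 = -0.203231
denominator = 1 − 1.414125 = -0.414125
p = -0.203231 / -0.414125 = 0.4907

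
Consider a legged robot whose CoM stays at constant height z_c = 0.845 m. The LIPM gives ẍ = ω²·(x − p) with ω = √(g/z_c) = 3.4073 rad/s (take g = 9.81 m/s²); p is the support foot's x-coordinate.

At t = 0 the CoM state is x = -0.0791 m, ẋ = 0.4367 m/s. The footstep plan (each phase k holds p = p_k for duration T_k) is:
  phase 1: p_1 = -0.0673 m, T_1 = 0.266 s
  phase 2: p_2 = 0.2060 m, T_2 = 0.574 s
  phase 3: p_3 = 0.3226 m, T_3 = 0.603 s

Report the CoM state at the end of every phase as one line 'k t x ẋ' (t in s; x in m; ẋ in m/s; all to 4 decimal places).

phase 1: p=-0.0673, T=0.266, ωT=0.906342, cosh=1.439625, sinh=1.035626; start (x,ẋ)=(-0.079100, 0.436700) → end (x,ẋ)=(0.048444, 0.587046)
phase 2: p=0.2060, T=0.574, ωT=1.955790, cosh=3.605478, sinh=3.464025; start (x,ẋ)=(0.048444, 0.587046) → end (x,ẋ)=(0.234756, 0.256957)
phase 3: p=0.3226, T=0.603, ωT=2.054602, cosh=3.965937, sinh=3.837793; start (x,ẋ)=(0.234756, 0.256957) → end (x,ẋ)=(0.263638, -0.129621)

1 0.2660 0.0484 0.5870
2 0.8400 0.2348 0.2570
3 1.4430 0.2636 -0.1296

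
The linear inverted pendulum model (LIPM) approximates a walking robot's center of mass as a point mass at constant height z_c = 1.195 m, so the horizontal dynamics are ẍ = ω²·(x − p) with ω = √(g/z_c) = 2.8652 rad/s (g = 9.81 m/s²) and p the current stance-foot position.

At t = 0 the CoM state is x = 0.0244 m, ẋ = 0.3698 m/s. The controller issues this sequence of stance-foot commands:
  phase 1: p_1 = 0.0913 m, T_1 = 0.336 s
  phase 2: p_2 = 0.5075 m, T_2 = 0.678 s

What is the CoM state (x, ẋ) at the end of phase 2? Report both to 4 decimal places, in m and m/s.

phase 1: p=0.0913, T=0.336, ωT=0.962707, cosh=1.500317, sinh=1.118459; start (x,ẋ)=(0.024400, 0.369800) → end (x,ẋ)=(0.135284, 0.340429)
phase 2: p=0.5075, T=0.678, ωT=1.942606, cosh=3.560118, sinh=3.416788; start (x,ẋ)=(0.135284, 0.340429) → end (x,ẋ)=(-0.411667, -2.431947)

x = -0.4117, ẋ = -2.4319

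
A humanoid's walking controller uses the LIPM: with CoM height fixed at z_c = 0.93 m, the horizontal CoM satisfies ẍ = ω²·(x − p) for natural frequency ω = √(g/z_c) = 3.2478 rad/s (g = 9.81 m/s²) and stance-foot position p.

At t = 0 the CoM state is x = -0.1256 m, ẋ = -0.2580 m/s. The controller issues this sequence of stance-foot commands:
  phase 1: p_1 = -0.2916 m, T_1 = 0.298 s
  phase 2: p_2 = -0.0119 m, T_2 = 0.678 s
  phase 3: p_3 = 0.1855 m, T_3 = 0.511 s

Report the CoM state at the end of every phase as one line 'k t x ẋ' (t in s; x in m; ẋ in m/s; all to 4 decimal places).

1 0.2980 -0.1311 0.2186
2 0.9760 -0.2566 -0.7279
3 1.4870 -1.5866 -5.6208

phase 1: p=-0.2916, T=0.298, ωT=0.967844, cosh=1.506083, sinh=1.126182; start (x,ẋ)=(-0.125600, -0.258000) → end (x,ẋ)=(-0.131052, 0.218594)
phase 2: p=-0.0119, T=0.678, ωT=2.202008, cosh=4.576869, sinh=4.466288; start (x,ẋ)=(-0.131052, 0.218594) → end (x,ẋ)=(-0.256639, -0.727900)
phase 3: p=0.1855, T=0.511, ωT=1.659626, cosh=2.723777, sinh=2.533567; start (x,ẋ)=(-0.256639, -0.727900) → end (x,ẋ)=(-1.586614, -5.620788)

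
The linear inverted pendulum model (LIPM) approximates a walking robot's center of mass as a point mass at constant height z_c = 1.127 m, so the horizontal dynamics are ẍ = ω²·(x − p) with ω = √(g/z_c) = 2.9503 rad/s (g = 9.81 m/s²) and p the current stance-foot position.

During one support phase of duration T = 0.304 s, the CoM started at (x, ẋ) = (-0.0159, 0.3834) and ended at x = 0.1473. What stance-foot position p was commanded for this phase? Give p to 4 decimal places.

ωT = 2.9503·0.304 = 0.896891; cosh(ωT) = 1.429902, sinh(ωT) = 1.022067
x(T) = p + (x₀−p)·cosh(ωT) + (ẋ₀/ω)·sinh(ωT) ⇒ p·(1 − cosh) = x(T) − x₀·cosh − (ẋ₀/ω)·sinh
numerator   = 0.1473 − (-0.0159)·1.429902 − (0.3834/2.9503)·1.022067 = 0.037215
denominator = 1 − 1.429902 = -0.429902
p = 0.037215 / -0.429902 = -0.0866

p = -0.0866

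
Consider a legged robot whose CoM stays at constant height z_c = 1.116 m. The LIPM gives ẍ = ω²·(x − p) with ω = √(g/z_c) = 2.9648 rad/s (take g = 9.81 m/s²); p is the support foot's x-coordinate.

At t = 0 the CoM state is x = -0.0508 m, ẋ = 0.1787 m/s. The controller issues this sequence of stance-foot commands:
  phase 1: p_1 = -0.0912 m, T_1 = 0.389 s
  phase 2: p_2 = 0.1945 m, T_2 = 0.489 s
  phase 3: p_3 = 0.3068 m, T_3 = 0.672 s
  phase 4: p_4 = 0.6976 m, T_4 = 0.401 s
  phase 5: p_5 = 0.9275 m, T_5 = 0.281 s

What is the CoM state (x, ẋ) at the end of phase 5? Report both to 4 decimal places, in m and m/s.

phase 1: p=-0.0912, T=0.389, ωT=1.153307, cosh=1.742123, sinh=1.426532; start (x,ẋ)=(-0.050800, 0.178700) → end (x,ẋ)=(0.065164, 0.482184)
phase 2: p=0.1945, T=0.489, ωT=1.449787, cosh=2.248414, sinh=2.013794; start (x,ẋ)=(0.065164, 0.482184) → end (x,ẋ)=(0.231216, 0.311952)
phase 3: p=0.3068, T=0.672, ωT=1.992346, cosh=3.734544, sinh=3.598169; start (x,ẋ)=(0.231216, 0.311952) → end (x,ẋ)=(0.403124, 0.358683)
phase 4: p=0.6976, T=0.401, ωT=1.188885, cosh=1.793989, sinh=1.489428; start (x,ẋ)=(0.403124, 0.358683) → end (x,ẋ)=(0.349504, -0.656892)
phase 5: p=0.9275, T=0.281, ωT=0.833109, cosh=1.367578, sinh=0.932882; start (x,ẋ)=(0.349504, -0.656892) → end (x,ẋ)=(-0.069647, -2.496976)

x = -0.0696, ẋ = -2.4970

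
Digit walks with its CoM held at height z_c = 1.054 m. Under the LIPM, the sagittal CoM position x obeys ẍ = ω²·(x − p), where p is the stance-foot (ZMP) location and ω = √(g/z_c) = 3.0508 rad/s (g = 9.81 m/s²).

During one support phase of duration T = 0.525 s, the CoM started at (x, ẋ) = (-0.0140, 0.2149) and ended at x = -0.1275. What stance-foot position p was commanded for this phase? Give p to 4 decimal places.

ωT = 3.0508·0.525 = 1.601670; cosh(ωT) = 2.581435, sinh(ωT) = 2.379876
x(T) = p + (x₀−p)·cosh(ωT) + (ẋ₀/ω)·sinh(ωT) ⇒ p·(1 − cosh) = x(T) − x₀·cosh − (ẋ₀/ω)·sinh
numerator   = -0.1275 − (-0.0140)·2.581435 − (0.2149/3.0508)·2.379876 = -0.259000
denominator = 1 − 2.581435 = -1.581435
p = -0.259000 / -1.581435 = 0.1638

p = 0.1638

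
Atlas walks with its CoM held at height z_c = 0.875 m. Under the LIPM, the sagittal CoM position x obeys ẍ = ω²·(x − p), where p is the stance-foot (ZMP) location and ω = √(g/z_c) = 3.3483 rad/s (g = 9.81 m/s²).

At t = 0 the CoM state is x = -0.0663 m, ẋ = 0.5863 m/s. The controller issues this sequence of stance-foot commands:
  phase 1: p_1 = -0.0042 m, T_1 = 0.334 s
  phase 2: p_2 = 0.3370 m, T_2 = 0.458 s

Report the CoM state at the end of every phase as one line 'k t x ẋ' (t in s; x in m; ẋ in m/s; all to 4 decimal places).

1 0.3340 0.1299 0.7086
2 0.7920 0.3024 0.1867

phase 1: p=-0.0042, T=0.334, ωT=1.118332, cosh=1.693286, sinh=1.366461; start (x,ẋ)=(-0.066300, 0.586300) → end (x,ẋ)=(0.129919, 0.708646)
phase 2: p=0.3370, T=0.458, ωT=1.533521, cosh=2.425121, sinh=2.209347; start (x,ẋ)=(0.129919, 0.708646) → end (x,ẋ)=(0.302399, 0.186663)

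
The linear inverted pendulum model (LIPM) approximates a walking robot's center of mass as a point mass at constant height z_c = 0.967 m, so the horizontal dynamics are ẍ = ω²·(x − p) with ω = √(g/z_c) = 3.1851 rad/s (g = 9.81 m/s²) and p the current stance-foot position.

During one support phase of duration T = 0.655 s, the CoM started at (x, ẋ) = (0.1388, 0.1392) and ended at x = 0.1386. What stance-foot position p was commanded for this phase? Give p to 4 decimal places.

p = 0.1950

ωT = 3.1851·0.655 = 2.086241; cosh(ωT) = 4.089365, sinh(ωT) = 3.965212
x(T) = p + (x₀−p)·cosh(ωT) + (ẋ₀/ω)·sinh(ωT) ⇒ p·(1 − cosh) = x(T) − x₀·cosh − (ẋ₀/ω)·sinh
numerator   = 0.1386 − (0.1388)·4.089365 − (0.1392/3.1851)·3.965212 = -0.602297
denominator = 1 − 4.089365 = -3.089365
p = -0.602297 / -3.089365 = 0.1950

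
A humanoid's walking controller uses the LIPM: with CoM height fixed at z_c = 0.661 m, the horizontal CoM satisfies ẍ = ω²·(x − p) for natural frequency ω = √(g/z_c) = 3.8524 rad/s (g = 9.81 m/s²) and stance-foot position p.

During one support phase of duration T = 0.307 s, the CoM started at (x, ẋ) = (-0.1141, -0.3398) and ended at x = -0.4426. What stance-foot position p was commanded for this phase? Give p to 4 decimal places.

ωT = 3.8524·0.307 = 1.182687; cosh(ωT) = 1.784792, sinh(ωT) = 1.478338
x(T) = p + (x₀−p)·cosh(ωT) + (ẋ₀/ω)·sinh(ωT) ⇒ p·(1 − cosh) = x(T) − x₀·cosh − (ẋ₀/ω)·sinh
numerator   = -0.4426 − (-0.1141)·1.784792 − (-0.3398/3.8524)·1.478338 = -0.108559
denominator = 1 − 1.784792 = -0.784792
p = -0.108559 / -0.784792 = 0.1383

p = 0.1383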